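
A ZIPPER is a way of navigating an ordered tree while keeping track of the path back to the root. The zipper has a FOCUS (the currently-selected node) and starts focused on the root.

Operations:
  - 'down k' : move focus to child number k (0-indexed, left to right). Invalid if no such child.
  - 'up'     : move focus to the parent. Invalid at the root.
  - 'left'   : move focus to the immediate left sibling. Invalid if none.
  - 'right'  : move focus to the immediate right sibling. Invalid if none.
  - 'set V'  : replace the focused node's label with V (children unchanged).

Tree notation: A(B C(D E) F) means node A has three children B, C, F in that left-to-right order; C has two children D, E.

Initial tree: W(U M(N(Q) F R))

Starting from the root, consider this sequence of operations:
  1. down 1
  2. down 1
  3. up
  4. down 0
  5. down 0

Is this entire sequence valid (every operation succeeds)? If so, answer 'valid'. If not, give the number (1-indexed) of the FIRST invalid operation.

Answer: valid

Derivation:
Step 1 (down 1): focus=M path=1 depth=1 children=['N', 'F', 'R'] left=['U'] right=[] parent=W
Step 2 (down 1): focus=F path=1/1 depth=2 children=[] left=['N'] right=['R'] parent=M
Step 3 (up): focus=M path=1 depth=1 children=['N', 'F', 'R'] left=['U'] right=[] parent=W
Step 4 (down 0): focus=N path=1/0 depth=2 children=['Q'] left=[] right=['F', 'R'] parent=M
Step 5 (down 0): focus=Q path=1/0/0 depth=3 children=[] left=[] right=[] parent=N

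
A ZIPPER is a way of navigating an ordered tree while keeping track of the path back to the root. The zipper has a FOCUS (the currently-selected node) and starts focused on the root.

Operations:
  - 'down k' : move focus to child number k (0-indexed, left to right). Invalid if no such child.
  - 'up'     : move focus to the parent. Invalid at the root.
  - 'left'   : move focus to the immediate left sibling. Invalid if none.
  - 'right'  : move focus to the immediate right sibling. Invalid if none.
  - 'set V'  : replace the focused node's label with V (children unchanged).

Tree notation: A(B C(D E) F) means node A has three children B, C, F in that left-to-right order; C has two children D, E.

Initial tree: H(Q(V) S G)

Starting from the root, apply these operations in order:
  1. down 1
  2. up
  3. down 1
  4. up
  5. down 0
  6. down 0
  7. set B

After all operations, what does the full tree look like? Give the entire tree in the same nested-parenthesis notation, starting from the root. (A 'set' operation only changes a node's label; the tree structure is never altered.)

Answer: H(Q(B) S G)

Derivation:
Step 1 (down 1): focus=S path=1 depth=1 children=[] left=['Q'] right=['G'] parent=H
Step 2 (up): focus=H path=root depth=0 children=['Q', 'S', 'G'] (at root)
Step 3 (down 1): focus=S path=1 depth=1 children=[] left=['Q'] right=['G'] parent=H
Step 4 (up): focus=H path=root depth=0 children=['Q', 'S', 'G'] (at root)
Step 5 (down 0): focus=Q path=0 depth=1 children=['V'] left=[] right=['S', 'G'] parent=H
Step 6 (down 0): focus=V path=0/0 depth=2 children=[] left=[] right=[] parent=Q
Step 7 (set B): focus=B path=0/0 depth=2 children=[] left=[] right=[] parent=Q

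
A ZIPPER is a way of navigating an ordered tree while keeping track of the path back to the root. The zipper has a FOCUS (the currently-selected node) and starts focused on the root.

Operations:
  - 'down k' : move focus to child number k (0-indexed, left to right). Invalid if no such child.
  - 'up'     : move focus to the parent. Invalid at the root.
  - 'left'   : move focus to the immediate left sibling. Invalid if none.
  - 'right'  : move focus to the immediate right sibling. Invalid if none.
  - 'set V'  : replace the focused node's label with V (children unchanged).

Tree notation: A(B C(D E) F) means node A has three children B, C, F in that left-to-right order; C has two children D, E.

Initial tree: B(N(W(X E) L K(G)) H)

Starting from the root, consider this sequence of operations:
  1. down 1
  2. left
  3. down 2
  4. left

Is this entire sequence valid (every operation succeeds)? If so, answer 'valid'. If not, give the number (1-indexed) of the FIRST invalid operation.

Step 1 (down 1): focus=H path=1 depth=1 children=[] left=['N'] right=[] parent=B
Step 2 (left): focus=N path=0 depth=1 children=['W', 'L', 'K'] left=[] right=['H'] parent=B
Step 3 (down 2): focus=K path=0/2 depth=2 children=['G'] left=['W', 'L'] right=[] parent=N
Step 4 (left): focus=L path=0/1 depth=2 children=[] left=['W'] right=['K'] parent=N

Answer: valid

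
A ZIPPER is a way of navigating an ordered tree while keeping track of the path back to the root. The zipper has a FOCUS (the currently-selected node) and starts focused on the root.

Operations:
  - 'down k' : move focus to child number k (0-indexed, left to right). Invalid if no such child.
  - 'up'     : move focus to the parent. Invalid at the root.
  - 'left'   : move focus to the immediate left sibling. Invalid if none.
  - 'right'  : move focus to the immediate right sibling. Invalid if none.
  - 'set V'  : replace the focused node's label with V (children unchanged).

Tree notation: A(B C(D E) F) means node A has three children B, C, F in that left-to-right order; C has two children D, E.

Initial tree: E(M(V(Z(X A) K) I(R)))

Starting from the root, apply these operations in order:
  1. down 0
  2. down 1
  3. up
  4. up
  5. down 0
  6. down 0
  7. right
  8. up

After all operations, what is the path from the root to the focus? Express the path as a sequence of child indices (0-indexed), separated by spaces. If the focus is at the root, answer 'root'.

Step 1 (down 0): focus=M path=0 depth=1 children=['V', 'I'] left=[] right=[] parent=E
Step 2 (down 1): focus=I path=0/1 depth=2 children=['R'] left=['V'] right=[] parent=M
Step 3 (up): focus=M path=0 depth=1 children=['V', 'I'] left=[] right=[] parent=E
Step 4 (up): focus=E path=root depth=0 children=['M'] (at root)
Step 5 (down 0): focus=M path=0 depth=1 children=['V', 'I'] left=[] right=[] parent=E
Step 6 (down 0): focus=V path=0/0 depth=2 children=['Z', 'K'] left=[] right=['I'] parent=M
Step 7 (right): focus=I path=0/1 depth=2 children=['R'] left=['V'] right=[] parent=M
Step 8 (up): focus=M path=0 depth=1 children=['V', 'I'] left=[] right=[] parent=E

Answer: 0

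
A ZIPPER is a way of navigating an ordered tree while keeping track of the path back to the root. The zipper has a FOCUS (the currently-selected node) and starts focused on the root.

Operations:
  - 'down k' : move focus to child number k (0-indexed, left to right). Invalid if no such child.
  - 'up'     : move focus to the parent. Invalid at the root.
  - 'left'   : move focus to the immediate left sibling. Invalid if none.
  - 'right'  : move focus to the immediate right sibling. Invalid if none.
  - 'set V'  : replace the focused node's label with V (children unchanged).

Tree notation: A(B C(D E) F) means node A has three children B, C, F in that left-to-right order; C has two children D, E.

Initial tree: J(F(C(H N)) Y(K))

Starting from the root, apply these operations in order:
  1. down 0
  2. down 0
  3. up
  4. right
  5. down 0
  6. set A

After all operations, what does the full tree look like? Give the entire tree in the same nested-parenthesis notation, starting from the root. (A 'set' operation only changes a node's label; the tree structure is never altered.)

Answer: J(F(C(H N)) Y(A))

Derivation:
Step 1 (down 0): focus=F path=0 depth=1 children=['C'] left=[] right=['Y'] parent=J
Step 2 (down 0): focus=C path=0/0 depth=2 children=['H', 'N'] left=[] right=[] parent=F
Step 3 (up): focus=F path=0 depth=1 children=['C'] left=[] right=['Y'] parent=J
Step 4 (right): focus=Y path=1 depth=1 children=['K'] left=['F'] right=[] parent=J
Step 5 (down 0): focus=K path=1/0 depth=2 children=[] left=[] right=[] parent=Y
Step 6 (set A): focus=A path=1/0 depth=2 children=[] left=[] right=[] parent=Y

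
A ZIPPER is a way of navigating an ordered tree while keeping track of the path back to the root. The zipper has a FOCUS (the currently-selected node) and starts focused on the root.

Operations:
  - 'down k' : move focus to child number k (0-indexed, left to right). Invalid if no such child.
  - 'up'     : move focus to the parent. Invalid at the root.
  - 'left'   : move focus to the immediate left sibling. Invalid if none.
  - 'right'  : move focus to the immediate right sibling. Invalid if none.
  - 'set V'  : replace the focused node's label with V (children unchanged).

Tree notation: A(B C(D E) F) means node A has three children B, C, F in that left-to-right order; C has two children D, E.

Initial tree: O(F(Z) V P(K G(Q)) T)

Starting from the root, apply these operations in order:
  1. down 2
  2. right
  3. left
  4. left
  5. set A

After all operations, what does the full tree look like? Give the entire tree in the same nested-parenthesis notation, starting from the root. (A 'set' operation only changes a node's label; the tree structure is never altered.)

Step 1 (down 2): focus=P path=2 depth=1 children=['K', 'G'] left=['F', 'V'] right=['T'] parent=O
Step 2 (right): focus=T path=3 depth=1 children=[] left=['F', 'V', 'P'] right=[] parent=O
Step 3 (left): focus=P path=2 depth=1 children=['K', 'G'] left=['F', 'V'] right=['T'] parent=O
Step 4 (left): focus=V path=1 depth=1 children=[] left=['F'] right=['P', 'T'] parent=O
Step 5 (set A): focus=A path=1 depth=1 children=[] left=['F'] right=['P', 'T'] parent=O

Answer: O(F(Z) A P(K G(Q)) T)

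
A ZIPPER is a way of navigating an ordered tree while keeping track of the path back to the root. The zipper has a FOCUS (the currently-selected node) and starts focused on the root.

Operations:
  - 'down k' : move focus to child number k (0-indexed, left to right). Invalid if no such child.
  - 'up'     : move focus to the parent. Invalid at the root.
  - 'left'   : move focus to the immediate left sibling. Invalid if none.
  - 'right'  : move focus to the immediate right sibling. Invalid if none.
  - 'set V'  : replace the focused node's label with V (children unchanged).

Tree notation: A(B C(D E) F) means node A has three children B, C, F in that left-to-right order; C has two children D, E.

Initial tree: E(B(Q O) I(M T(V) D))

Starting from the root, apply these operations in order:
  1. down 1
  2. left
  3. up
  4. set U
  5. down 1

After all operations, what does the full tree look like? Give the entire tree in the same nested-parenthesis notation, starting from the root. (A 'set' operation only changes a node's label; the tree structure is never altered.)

Answer: U(B(Q O) I(M T(V) D))

Derivation:
Step 1 (down 1): focus=I path=1 depth=1 children=['M', 'T', 'D'] left=['B'] right=[] parent=E
Step 2 (left): focus=B path=0 depth=1 children=['Q', 'O'] left=[] right=['I'] parent=E
Step 3 (up): focus=E path=root depth=0 children=['B', 'I'] (at root)
Step 4 (set U): focus=U path=root depth=0 children=['B', 'I'] (at root)
Step 5 (down 1): focus=I path=1 depth=1 children=['M', 'T', 'D'] left=['B'] right=[] parent=U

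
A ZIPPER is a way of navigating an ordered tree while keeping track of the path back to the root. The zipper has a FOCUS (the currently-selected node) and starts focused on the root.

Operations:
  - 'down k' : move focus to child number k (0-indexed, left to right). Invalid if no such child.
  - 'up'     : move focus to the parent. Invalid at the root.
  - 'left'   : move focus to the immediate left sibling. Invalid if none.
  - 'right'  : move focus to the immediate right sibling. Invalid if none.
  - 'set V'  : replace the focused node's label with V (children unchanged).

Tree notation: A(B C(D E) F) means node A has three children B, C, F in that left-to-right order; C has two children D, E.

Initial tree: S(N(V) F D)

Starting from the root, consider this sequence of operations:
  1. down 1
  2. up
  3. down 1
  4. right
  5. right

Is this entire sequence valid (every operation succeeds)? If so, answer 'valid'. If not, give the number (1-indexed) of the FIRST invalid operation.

Step 1 (down 1): focus=F path=1 depth=1 children=[] left=['N'] right=['D'] parent=S
Step 2 (up): focus=S path=root depth=0 children=['N', 'F', 'D'] (at root)
Step 3 (down 1): focus=F path=1 depth=1 children=[] left=['N'] right=['D'] parent=S
Step 4 (right): focus=D path=2 depth=1 children=[] left=['N', 'F'] right=[] parent=S
Step 5 (right): INVALID

Answer: 5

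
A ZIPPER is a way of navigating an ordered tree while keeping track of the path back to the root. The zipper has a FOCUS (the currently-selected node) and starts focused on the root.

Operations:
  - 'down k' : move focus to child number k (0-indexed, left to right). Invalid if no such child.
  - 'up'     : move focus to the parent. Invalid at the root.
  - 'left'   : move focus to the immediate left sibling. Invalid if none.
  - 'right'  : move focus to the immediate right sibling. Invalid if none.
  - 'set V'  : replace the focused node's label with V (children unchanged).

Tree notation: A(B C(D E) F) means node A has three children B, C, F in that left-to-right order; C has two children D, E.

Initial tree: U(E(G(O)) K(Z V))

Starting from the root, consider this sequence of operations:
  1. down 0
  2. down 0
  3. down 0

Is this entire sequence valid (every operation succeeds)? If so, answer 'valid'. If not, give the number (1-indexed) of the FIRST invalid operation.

Answer: valid

Derivation:
Step 1 (down 0): focus=E path=0 depth=1 children=['G'] left=[] right=['K'] parent=U
Step 2 (down 0): focus=G path=0/0 depth=2 children=['O'] left=[] right=[] parent=E
Step 3 (down 0): focus=O path=0/0/0 depth=3 children=[] left=[] right=[] parent=G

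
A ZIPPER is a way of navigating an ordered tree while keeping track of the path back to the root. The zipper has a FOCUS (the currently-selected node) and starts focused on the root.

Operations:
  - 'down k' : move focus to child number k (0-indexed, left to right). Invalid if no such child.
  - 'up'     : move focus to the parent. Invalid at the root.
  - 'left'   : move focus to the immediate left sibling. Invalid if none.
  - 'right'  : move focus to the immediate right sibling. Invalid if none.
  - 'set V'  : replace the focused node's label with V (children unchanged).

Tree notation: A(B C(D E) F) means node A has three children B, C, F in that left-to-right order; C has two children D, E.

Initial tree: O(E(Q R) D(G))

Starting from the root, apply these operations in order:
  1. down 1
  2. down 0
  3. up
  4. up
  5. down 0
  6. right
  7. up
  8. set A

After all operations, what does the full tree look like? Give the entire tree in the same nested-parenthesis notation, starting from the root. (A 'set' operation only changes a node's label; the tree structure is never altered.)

Answer: A(E(Q R) D(G))

Derivation:
Step 1 (down 1): focus=D path=1 depth=1 children=['G'] left=['E'] right=[] parent=O
Step 2 (down 0): focus=G path=1/0 depth=2 children=[] left=[] right=[] parent=D
Step 3 (up): focus=D path=1 depth=1 children=['G'] left=['E'] right=[] parent=O
Step 4 (up): focus=O path=root depth=0 children=['E', 'D'] (at root)
Step 5 (down 0): focus=E path=0 depth=1 children=['Q', 'R'] left=[] right=['D'] parent=O
Step 6 (right): focus=D path=1 depth=1 children=['G'] left=['E'] right=[] parent=O
Step 7 (up): focus=O path=root depth=0 children=['E', 'D'] (at root)
Step 8 (set A): focus=A path=root depth=0 children=['E', 'D'] (at root)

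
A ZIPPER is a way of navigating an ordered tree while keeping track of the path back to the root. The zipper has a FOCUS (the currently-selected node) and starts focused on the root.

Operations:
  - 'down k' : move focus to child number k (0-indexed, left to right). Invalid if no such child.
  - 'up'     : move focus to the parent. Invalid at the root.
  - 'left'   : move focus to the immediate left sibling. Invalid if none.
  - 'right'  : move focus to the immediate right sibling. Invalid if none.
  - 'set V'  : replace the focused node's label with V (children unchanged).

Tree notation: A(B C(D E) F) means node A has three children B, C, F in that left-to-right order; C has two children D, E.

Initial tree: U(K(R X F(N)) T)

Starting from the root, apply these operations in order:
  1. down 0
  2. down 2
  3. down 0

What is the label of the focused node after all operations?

Answer: N

Derivation:
Step 1 (down 0): focus=K path=0 depth=1 children=['R', 'X', 'F'] left=[] right=['T'] parent=U
Step 2 (down 2): focus=F path=0/2 depth=2 children=['N'] left=['R', 'X'] right=[] parent=K
Step 3 (down 0): focus=N path=0/2/0 depth=3 children=[] left=[] right=[] parent=F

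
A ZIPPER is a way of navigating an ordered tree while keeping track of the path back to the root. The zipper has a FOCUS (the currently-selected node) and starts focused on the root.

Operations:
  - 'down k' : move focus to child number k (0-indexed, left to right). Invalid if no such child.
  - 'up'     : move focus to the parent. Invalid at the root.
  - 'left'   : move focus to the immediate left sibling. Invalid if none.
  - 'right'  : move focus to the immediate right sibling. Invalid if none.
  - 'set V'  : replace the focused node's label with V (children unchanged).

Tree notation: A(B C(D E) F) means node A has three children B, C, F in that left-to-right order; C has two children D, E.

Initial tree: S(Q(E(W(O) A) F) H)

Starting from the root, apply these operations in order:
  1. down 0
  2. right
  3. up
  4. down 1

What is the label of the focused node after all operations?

Step 1 (down 0): focus=Q path=0 depth=1 children=['E', 'F'] left=[] right=['H'] parent=S
Step 2 (right): focus=H path=1 depth=1 children=[] left=['Q'] right=[] parent=S
Step 3 (up): focus=S path=root depth=0 children=['Q', 'H'] (at root)
Step 4 (down 1): focus=H path=1 depth=1 children=[] left=['Q'] right=[] parent=S

Answer: H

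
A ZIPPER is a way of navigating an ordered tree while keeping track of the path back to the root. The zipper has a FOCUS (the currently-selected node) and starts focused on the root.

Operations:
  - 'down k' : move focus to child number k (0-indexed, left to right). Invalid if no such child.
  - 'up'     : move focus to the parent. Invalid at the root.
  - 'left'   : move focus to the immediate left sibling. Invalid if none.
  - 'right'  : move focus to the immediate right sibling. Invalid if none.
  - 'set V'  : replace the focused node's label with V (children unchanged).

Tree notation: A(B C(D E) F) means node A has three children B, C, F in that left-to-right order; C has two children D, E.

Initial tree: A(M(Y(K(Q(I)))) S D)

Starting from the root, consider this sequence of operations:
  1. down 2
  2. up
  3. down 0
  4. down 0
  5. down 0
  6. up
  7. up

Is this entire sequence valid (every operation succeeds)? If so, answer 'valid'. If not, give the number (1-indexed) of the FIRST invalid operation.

Answer: valid

Derivation:
Step 1 (down 2): focus=D path=2 depth=1 children=[] left=['M', 'S'] right=[] parent=A
Step 2 (up): focus=A path=root depth=0 children=['M', 'S', 'D'] (at root)
Step 3 (down 0): focus=M path=0 depth=1 children=['Y'] left=[] right=['S', 'D'] parent=A
Step 4 (down 0): focus=Y path=0/0 depth=2 children=['K'] left=[] right=[] parent=M
Step 5 (down 0): focus=K path=0/0/0 depth=3 children=['Q'] left=[] right=[] parent=Y
Step 6 (up): focus=Y path=0/0 depth=2 children=['K'] left=[] right=[] parent=M
Step 7 (up): focus=M path=0 depth=1 children=['Y'] left=[] right=['S', 'D'] parent=A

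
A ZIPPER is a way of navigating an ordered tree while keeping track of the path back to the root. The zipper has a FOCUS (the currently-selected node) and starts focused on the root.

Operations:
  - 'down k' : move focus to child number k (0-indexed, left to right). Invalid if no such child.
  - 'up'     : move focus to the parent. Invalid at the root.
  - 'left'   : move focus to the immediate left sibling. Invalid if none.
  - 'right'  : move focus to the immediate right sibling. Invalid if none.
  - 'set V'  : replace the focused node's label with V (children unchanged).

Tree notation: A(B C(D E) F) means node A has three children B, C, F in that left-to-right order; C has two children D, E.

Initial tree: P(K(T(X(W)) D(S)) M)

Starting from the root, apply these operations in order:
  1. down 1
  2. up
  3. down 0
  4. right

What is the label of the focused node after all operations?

Answer: M

Derivation:
Step 1 (down 1): focus=M path=1 depth=1 children=[] left=['K'] right=[] parent=P
Step 2 (up): focus=P path=root depth=0 children=['K', 'M'] (at root)
Step 3 (down 0): focus=K path=0 depth=1 children=['T', 'D'] left=[] right=['M'] parent=P
Step 4 (right): focus=M path=1 depth=1 children=[] left=['K'] right=[] parent=P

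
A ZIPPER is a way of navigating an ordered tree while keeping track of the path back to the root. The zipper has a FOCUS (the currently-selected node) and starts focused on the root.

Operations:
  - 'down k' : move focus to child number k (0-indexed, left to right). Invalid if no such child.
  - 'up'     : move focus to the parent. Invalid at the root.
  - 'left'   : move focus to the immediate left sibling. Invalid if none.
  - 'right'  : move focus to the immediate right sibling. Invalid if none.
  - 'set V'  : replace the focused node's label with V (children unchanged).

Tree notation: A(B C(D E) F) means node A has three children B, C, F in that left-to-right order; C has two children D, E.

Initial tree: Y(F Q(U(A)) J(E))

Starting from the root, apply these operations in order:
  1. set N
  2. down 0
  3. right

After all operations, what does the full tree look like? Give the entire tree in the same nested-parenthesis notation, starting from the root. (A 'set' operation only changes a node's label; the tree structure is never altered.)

Step 1 (set N): focus=N path=root depth=0 children=['F', 'Q', 'J'] (at root)
Step 2 (down 0): focus=F path=0 depth=1 children=[] left=[] right=['Q', 'J'] parent=N
Step 3 (right): focus=Q path=1 depth=1 children=['U'] left=['F'] right=['J'] parent=N

Answer: N(F Q(U(A)) J(E))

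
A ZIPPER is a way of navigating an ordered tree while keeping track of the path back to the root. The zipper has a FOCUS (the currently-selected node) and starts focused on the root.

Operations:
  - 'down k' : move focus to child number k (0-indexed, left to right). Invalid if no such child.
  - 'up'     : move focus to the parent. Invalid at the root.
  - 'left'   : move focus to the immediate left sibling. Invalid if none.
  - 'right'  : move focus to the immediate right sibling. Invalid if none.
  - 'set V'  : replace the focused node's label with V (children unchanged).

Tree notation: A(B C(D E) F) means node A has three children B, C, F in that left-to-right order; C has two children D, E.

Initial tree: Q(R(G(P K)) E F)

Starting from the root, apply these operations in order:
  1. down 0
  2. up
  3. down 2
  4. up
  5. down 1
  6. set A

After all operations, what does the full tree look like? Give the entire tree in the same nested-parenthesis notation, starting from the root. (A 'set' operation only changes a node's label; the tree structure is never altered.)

Answer: Q(R(G(P K)) A F)

Derivation:
Step 1 (down 0): focus=R path=0 depth=1 children=['G'] left=[] right=['E', 'F'] parent=Q
Step 2 (up): focus=Q path=root depth=0 children=['R', 'E', 'F'] (at root)
Step 3 (down 2): focus=F path=2 depth=1 children=[] left=['R', 'E'] right=[] parent=Q
Step 4 (up): focus=Q path=root depth=0 children=['R', 'E', 'F'] (at root)
Step 5 (down 1): focus=E path=1 depth=1 children=[] left=['R'] right=['F'] parent=Q
Step 6 (set A): focus=A path=1 depth=1 children=[] left=['R'] right=['F'] parent=Q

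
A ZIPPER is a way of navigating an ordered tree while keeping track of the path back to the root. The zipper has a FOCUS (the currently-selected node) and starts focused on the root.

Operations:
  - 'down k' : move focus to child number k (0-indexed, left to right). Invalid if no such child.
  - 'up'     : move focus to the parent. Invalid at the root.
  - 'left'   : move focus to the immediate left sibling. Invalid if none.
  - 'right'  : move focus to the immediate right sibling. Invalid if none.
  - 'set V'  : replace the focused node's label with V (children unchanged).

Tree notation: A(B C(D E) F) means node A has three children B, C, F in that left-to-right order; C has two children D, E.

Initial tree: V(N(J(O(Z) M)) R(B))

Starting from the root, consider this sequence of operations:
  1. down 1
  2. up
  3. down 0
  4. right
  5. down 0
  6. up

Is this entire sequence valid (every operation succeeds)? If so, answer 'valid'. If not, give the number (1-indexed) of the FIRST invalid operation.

Step 1 (down 1): focus=R path=1 depth=1 children=['B'] left=['N'] right=[] parent=V
Step 2 (up): focus=V path=root depth=0 children=['N', 'R'] (at root)
Step 3 (down 0): focus=N path=0 depth=1 children=['J'] left=[] right=['R'] parent=V
Step 4 (right): focus=R path=1 depth=1 children=['B'] left=['N'] right=[] parent=V
Step 5 (down 0): focus=B path=1/0 depth=2 children=[] left=[] right=[] parent=R
Step 6 (up): focus=R path=1 depth=1 children=['B'] left=['N'] right=[] parent=V

Answer: valid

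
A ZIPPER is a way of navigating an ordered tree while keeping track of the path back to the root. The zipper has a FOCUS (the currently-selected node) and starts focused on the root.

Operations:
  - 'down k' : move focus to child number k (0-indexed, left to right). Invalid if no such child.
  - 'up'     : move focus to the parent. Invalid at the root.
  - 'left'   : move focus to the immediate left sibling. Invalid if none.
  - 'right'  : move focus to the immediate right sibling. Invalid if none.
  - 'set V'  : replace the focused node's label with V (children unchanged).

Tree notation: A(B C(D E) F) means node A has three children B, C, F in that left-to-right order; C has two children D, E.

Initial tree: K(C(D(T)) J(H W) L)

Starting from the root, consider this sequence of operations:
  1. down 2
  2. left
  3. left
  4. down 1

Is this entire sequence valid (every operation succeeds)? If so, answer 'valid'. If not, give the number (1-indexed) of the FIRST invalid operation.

Answer: 4

Derivation:
Step 1 (down 2): focus=L path=2 depth=1 children=[] left=['C', 'J'] right=[] parent=K
Step 2 (left): focus=J path=1 depth=1 children=['H', 'W'] left=['C'] right=['L'] parent=K
Step 3 (left): focus=C path=0 depth=1 children=['D'] left=[] right=['J', 'L'] parent=K
Step 4 (down 1): INVALID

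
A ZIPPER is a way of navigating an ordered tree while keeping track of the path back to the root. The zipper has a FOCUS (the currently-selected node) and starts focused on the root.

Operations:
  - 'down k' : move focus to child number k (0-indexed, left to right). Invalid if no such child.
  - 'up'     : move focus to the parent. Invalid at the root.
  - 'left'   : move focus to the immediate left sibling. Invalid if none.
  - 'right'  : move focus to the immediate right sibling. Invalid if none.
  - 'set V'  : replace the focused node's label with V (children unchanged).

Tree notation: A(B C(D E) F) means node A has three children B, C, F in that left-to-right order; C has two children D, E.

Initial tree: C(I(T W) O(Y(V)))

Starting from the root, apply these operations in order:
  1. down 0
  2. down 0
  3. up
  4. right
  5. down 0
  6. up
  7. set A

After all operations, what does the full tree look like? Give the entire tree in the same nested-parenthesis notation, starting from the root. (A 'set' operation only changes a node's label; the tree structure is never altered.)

Answer: C(I(T W) A(Y(V)))

Derivation:
Step 1 (down 0): focus=I path=0 depth=1 children=['T', 'W'] left=[] right=['O'] parent=C
Step 2 (down 0): focus=T path=0/0 depth=2 children=[] left=[] right=['W'] parent=I
Step 3 (up): focus=I path=0 depth=1 children=['T', 'W'] left=[] right=['O'] parent=C
Step 4 (right): focus=O path=1 depth=1 children=['Y'] left=['I'] right=[] parent=C
Step 5 (down 0): focus=Y path=1/0 depth=2 children=['V'] left=[] right=[] parent=O
Step 6 (up): focus=O path=1 depth=1 children=['Y'] left=['I'] right=[] parent=C
Step 7 (set A): focus=A path=1 depth=1 children=['Y'] left=['I'] right=[] parent=C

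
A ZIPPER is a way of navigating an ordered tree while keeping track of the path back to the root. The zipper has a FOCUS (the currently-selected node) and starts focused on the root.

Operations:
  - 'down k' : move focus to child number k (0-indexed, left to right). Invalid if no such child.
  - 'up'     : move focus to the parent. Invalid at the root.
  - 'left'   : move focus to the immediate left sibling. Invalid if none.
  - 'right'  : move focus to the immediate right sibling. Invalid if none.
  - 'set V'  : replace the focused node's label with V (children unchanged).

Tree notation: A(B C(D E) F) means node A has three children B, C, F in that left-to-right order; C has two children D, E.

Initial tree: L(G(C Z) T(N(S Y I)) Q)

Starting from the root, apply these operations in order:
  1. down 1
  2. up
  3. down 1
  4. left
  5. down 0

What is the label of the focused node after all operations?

Step 1 (down 1): focus=T path=1 depth=1 children=['N'] left=['G'] right=['Q'] parent=L
Step 2 (up): focus=L path=root depth=0 children=['G', 'T', 'Q'] (at root)
Step 3 (down 1): focus=T path=1 depth=1 children=['N'] left=['G'] right=['Q'] parent=L
Step 4 (left): focus=G path=0 depth=1 children=['C', 'Z'] left=[] right=['T', 'Q'] parent=L
Step 5 (down 0): focus=C path=0/0 depth=2 children=[] left=[] right=['Z'] parent=G

Answer: C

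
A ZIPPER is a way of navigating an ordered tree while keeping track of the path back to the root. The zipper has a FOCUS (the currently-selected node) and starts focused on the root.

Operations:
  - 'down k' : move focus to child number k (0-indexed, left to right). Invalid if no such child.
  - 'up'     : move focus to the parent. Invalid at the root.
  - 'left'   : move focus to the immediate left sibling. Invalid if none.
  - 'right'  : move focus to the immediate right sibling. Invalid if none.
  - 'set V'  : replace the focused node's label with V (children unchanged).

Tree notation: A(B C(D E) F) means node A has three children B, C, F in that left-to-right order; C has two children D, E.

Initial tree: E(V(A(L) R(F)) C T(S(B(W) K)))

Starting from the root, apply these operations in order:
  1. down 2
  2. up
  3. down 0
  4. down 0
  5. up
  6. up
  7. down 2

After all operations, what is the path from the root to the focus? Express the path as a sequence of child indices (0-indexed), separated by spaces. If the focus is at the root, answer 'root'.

Answer: 2

Derivation:
Step 1 (down 2): focus=T path=2 depth=1 children=['S'] left=['V', 'C'] right=[] parent=E
Step 2 (up): focus=E path=root depth=0 children=['V', 'C', 'T'] (at root)
Step 3 (down 0): focus=V path=0 depth=1 children=['A', 'R'] left=[] right=['C', 'T'] parent=E
Step 4 (down 0): focus=A path=0/0 depth=2 children=['L'] left=[] right=['R'] parent=V
Step 5 (up): focus=V path=0 depth=1 children=['A', 'R'] left=[] right=['C', 'T'] parent=E
Step 6 (up): focus=E path=root depth=0 children=['V', 'C', 'T'] (at root)
Step 7 (down 2): focus=T path=2 depth=1 children=['S'] left=['V', 'C'] right=[] parent=E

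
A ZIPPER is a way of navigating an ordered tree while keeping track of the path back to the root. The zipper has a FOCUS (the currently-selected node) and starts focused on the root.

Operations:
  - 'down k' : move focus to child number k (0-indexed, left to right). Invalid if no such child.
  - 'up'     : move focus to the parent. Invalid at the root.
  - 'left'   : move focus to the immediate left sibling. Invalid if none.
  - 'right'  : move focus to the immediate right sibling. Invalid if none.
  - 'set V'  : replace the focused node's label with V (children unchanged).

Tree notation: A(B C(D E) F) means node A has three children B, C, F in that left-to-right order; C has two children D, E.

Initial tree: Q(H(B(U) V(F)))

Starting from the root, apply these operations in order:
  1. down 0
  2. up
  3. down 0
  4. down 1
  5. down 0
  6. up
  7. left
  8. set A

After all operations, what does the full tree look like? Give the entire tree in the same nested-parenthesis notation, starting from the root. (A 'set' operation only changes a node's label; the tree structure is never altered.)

Step 1 (down 0): focus=H path=0 depth=1 children=['B', 'V'] left=[] right=[] parent=Q
Step 2 (up): focus=Q path=root depth=0 children=['H'] (at root)
Step 3 (down 0): focus=H path=0 depth=1 children=['B', 'V'] left=[] right=[] parent=Q
Step 4 (down 1): focus=V path=0/1 depth=2 children=['F'] left=['B'] right=[] parent=H
Step 5 (down 0): focus=F path=0/1/0 depth=3 children=[] left=[] right=[] parent=V
Step 6 (up): focus=V path=0/1 depth=2 children=['F'] left=['B'] right=[] parent=H
Step 7 (left): focus=B path=0/0 depth=2 children=['U'] left=[] right=['V'] parent=H
Step 8 (set A): focus=A path=0/0 depth=2 children=['U'] left=[] right=['V'] parent=H

Answer: Q(H(A(U) V(F)))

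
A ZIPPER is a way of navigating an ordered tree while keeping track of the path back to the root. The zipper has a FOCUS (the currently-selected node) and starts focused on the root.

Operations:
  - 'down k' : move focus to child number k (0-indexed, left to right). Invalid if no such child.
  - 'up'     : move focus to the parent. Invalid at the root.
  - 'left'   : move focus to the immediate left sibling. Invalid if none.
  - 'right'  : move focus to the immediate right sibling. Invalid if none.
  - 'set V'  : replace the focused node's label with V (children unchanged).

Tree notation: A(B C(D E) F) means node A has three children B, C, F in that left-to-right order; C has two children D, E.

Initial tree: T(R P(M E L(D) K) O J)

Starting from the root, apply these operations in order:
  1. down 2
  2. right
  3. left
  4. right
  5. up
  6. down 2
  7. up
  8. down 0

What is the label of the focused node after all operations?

Answer: R

Derivation:
Step 1 (down 2): focus=O path=2 depth=1 children=[] left=['R', 'P'] right=['J'] parent=T
Step 2 (right): focus=J path=3 depth=1 children=[] left=['R', 'P', 'O'] right=[] parent=T
Step 3 (left): focus=O path=2 depth=1 children=[] left=['R', 'P'] right=['J'] parent=T
Step 4 (right): focus=J path=3 depth=1 children=[] left=['R', 'P', 'O'] right=[] parent=T
Step 5 (up): focus=T path=root depth=0 children=['R', 'P', 'O', 'J'] (at root)
Step 6 (down 2): focus=O path=2 depth=1 children=[] left=['R', 'P'] right=['J'] parent=T
Step 7 (up): focus=T path=root depth=0 children=['R', 'P', 'O', 'J'] (at root)
Step 8 (down 0): focus=R path=0 depth=1 children=[] left=[] right=['P', 'O', 'J'] parent=T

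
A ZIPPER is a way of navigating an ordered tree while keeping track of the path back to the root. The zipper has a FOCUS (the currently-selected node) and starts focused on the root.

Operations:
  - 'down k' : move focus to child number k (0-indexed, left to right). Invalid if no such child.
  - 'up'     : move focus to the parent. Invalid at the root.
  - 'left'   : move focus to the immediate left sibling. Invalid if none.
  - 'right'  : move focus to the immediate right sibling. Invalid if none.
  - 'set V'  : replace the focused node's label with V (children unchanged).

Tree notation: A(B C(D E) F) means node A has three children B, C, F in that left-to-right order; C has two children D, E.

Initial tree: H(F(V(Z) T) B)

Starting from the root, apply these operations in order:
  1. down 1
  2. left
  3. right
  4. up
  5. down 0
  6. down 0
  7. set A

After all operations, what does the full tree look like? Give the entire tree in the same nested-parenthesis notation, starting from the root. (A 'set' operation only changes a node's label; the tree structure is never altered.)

Step 1 (down 1): focus=B path=1 depth=1 children=[] left=['F'] right=[] parent=H
Step 2 (left): focus=F path=0 depth=1 children=['V', 'T'] left=[] right=['B'] parent=H
Step 3 (right): focus=B path=1 depth=1 children=[] left=['F'] right=[] parent=H
Step 4 (up): focus=H path=root depth=0 children=['F', 'B'] (at root)
Step 5 (down 0): focus=F path=0 depth=1 children=['V', 'T'] left=[] right=['B'] parent=H
Step 6 (down 0): focus=V path=0/0 depth=2 children=['Z'] left=[] right=['T'] parent=F
Step 7 (set A): focus=A path=0/0 depth=2 children=['Z'] left=[] right=['T'] parent=F

Answer: H(F(A(Z) T) B)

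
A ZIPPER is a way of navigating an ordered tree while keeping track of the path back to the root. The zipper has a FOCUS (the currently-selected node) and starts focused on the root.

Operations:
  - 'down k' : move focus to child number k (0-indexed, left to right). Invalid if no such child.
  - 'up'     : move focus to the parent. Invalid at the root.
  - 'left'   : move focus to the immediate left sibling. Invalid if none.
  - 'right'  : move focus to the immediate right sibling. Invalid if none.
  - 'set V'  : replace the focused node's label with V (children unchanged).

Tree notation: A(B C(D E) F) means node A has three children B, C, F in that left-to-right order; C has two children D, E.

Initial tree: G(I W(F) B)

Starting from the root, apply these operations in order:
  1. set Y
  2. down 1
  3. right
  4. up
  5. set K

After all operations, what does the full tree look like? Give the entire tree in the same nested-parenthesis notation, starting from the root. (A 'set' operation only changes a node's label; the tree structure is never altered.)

Step 1 (set Y): focus=Y path=root depth=0 children=['I', 'W', 'B'] (at root)
Step 2 (down 1): focus=W path=1 depth=1 children=['F'] left=['I'] right=['B'] parent=Y
Step 3 (right): focus=B path=2 depth=1 children=[] left=['I', 'W'] right=[] parent=Y
Step 4 (up): focus=Y path=root depth=0 children=['I', 'W', 'B'] (at root)
Step 5 (set K): focus=K path=root depth=0 children=['I', 'W', 'B'] (at root)

Answer: K(I W(F) B)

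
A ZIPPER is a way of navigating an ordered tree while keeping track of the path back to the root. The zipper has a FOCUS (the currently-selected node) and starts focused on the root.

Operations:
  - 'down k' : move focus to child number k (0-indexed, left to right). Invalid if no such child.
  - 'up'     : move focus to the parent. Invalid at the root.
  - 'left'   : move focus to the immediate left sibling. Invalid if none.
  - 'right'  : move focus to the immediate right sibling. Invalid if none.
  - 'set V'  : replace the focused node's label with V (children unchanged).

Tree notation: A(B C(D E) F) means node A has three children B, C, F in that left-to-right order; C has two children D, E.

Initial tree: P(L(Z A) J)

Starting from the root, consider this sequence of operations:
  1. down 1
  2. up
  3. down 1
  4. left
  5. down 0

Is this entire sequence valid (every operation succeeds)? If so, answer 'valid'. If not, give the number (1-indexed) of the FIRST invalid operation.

Step 1 (down 1): focus=J path=1 depth=1 children=[] left=['L'] right=[] parent=P
Step 2 (up): focus=P path=root depth=0 children=['L', 'J'] (at root)
Step 3 (down 1): focus=J path=1 depth=1 children=[] left=['L'] right=[] parent=P
Step 4 (left): focus=L path=0 depth=1 children=['Z', 'A'] left=[] right=['J'] parent=P
Step 5 (down 0): focus=Z path=0/0 depth=2 children=[] left=[] right=['A'] parent=L

Answer: valid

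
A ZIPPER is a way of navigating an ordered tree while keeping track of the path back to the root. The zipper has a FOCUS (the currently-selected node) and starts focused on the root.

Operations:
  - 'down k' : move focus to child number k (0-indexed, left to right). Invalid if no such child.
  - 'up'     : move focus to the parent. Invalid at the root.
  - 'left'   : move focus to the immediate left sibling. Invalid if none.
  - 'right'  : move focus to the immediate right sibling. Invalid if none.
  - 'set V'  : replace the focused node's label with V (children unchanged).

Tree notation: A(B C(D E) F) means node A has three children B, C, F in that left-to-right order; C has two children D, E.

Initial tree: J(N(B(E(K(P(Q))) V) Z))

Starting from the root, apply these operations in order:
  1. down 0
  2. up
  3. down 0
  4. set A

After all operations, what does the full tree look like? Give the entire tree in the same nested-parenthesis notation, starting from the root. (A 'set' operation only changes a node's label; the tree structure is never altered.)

Step 1 (down 0): focus=N path=0 depth=1 children=['B', 'Z'] left=[] right=[] parent=J
Step 2 (up): focus=J path=root depth=0 children=['N'] (at root)
Step 3 (down 0): focus=N path=0 depth=1 children=['B', 'Z'] left=[] right=[] parent=J
Step 4 (set A): focus=A path=0 depth=1 children=['B', 'Z'] left=[] right=[] parent=J

Answer: J(A(B(E(K(P(Q))) V) Z))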